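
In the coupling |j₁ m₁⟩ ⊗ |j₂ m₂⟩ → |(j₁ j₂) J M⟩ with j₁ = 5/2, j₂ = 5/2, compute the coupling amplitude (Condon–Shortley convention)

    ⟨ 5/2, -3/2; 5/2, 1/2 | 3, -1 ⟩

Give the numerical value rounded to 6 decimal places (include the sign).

+0.182574

triangle: 2!×3!×3!/9! = 72/362880
(j±m)!: 1!×4!×3!×2!×2!×4! = 13824
prefactor² = (2J+1)×Δ×N² = 96/5
  k=1: −1/(1!×1!×3!×2!×0!×1!) = -1/12
  k=2: +1/(2!×0!×2!×1!×1!×2!) = 1/8
Σ = 1/24  ⇒  CG² = 96/5×1/24² = 1/30
CG = +√(1/30) = +0.182574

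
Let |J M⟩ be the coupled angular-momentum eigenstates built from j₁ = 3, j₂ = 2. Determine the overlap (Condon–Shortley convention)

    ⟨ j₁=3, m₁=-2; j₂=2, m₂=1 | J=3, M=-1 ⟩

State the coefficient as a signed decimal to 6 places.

+0.500000

triangle: 2!·4!·2!/9! = 96/362880
(j±m)!: 1!·5!·3!·1!·2!·4! = 34560
prefactor² = (2J+1)·Δ·N² = 64
  k=1: −1/(1!·1!·4!·2!·0!·0!) = -1/48
  k=2: +1/(2!·0!·3!·1!·1!·1!) = 1/12
Σ = 1/16  ⇒  CG² = 64·1/16² = 1/4
CG = +√(1/4) = +0.500000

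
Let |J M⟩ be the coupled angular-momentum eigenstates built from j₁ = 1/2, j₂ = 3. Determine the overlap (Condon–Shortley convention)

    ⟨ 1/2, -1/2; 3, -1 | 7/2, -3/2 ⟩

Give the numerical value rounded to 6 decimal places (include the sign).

+√(5/7) = +0.845154

triangle: 0!×1!×6!/8! = 720/40320
(j±m)!: 0!×1!×2!×4!×2!×5! = 11520
prefactor² = (2J+1)×Δ×N² = 11520/7
  k=0: +1/(0!×0!×1!×2!×0!×4!) = 1/48
Σ = 1/48  ⇒  CG² = 11520/7×1/48² = 5/7
CG = +√(5/7) = +0.845154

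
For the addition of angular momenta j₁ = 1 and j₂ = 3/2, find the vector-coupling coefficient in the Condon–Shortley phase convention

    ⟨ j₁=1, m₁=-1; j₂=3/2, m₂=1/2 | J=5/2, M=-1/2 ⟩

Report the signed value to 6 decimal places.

+0.547723  (= +√(3/10))

j₁+j₂−J=0  J+j₁−j₂=2  J−j₁+j₂=3  j₁+j₂+J+1=6
(j₁±m₁, j₂±m₂, J±M) = (0,2,2,1,2,3)
P² = 24/5
sum k=0..0:
  [0] +1/4 = 1/4
S = 1/4
C² = P²·S² = 3/10 ; C = +0.547723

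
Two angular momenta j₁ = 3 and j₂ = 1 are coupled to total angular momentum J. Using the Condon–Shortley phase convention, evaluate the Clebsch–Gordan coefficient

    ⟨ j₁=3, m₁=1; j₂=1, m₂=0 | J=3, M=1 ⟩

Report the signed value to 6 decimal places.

triangle: 1!×5!×1!/8! = 120/40320
(j±m)!: 4!×2!×1!×1!×4!×2! = 2304
prefactor² = (2J+1)×Δ×N² = 48
  k=0: +1/(0!×1!×2!×1!×3!×0!) = 1/12
  k=1: −1/(1!×0!×1!×0!×4!×1!) = -1/24
Σ = 1/24  ⇒  CG² = 48×1/24² = 1/12
CG = +√(1/12) = +0.288675

+√(1/12) = +0.288675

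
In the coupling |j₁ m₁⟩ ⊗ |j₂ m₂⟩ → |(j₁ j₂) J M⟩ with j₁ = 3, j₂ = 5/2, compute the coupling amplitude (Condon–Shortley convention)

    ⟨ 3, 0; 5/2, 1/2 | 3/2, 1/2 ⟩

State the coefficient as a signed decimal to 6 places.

+0.338062  (= +√(4/35))

√[4·4!2!1!/8! · 3!3!3!2!2!1!] = √(144/35)
  +(−1)^2/∏(2,2,1,1,1,0)! = 1/4  (running 1/4)
  +(−1)^3/∏(3,1,0,0,2,1)! = -1/12  (running 1/6)
⟨..|..⟩ = √(144/35)·(1/6) = +0.338062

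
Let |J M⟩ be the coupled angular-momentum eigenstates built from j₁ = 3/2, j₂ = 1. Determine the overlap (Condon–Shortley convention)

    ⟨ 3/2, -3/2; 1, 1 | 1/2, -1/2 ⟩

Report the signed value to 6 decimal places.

+√(1/2) = +0.707107

j₁+j₂−J=2  J+j₁−j₂=1  J−j₁+j₂=0  j₁+j₂+J+1=4
(j₁±m₁, j₂±m₂, J±M) = (0,3,2,0,0,1)
P² = 2
sum k=2..2:
  [2] +1/2 = 1/2
S = 1/2
C² = P²·S² = 1/2 ; C = +0.707107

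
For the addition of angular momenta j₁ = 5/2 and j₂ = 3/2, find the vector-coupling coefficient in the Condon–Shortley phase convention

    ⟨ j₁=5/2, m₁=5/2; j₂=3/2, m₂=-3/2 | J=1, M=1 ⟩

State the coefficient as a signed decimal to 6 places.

+0.707107  (= +√(1/2))

√[3·3!2!0!/6! · 5!0!0!3!2!0!] = √(72)
  +(−1)^0/∏(0,3,0,0,2,0)! = 1/12  (running 1/12)
⟨..|..⟩ = √(72)·(1/12) = +0.707107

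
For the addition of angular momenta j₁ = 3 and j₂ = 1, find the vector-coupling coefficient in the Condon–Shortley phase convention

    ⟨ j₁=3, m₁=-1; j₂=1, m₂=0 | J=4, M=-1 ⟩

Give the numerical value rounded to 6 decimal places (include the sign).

+√(15/28) = +0.731925

triangle: 0!*6!*2!/9! = 1440/362880
(j±m)!: 2!*4!*1!*1!*3!*5! = 34560
prefactor² = (2J+1)*Δ*N² = 8640/7
  k=0: +1/(0!*0!*4!*1!*2!*1!) = 1/48
Σ = 1/48  ⇒  CG² = 8640/7*1/48² = 15/28
CG = +√(15/28) = +0.731925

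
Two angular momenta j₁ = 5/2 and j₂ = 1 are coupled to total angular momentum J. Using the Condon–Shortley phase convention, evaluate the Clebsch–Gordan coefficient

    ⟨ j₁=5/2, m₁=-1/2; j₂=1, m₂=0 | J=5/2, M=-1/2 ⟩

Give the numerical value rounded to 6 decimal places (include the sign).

√[6·1!4!1!/7! · 2!3!1!1!2!3!] = √(144/35)
  +(−1)^0/∏(0,1,3,1,1,0)! = 1/6  (running 1/6)
  +(−1)^1/∏(1,0,2,0,2,1)! = -1/4  (running -1/12)
⟨..|..⟩ = √(144/35)·(-1/12) = -0.169031

−√(1/35) = -0.169031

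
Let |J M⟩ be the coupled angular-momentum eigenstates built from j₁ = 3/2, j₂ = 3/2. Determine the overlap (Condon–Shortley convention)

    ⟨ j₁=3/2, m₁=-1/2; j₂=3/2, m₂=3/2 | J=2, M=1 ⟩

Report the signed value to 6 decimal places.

-0.707107

j₁+j₂−J=1  J+j₁−j₂=2  J−j₁+j₂=2  j₁+j₂+J+1=6
(j₁±m₁, j₂±m₂, J±M) = (1,2,3,0,3,1)
P² = 2
sum k=1..1:
  [1] −1/2 = -1/2
S = -1/2
C² = P²·S² = 1/2 ; C = -0.707107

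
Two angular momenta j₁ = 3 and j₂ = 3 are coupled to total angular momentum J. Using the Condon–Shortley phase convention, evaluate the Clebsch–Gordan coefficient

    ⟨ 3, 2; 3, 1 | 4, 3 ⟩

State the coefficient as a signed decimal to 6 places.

triangle: 2!·4!·4!/11! = 1152/39916800
(j±m)!: 5!·1!·4!·2!·7!·1! = 29030400
prefactor² = (2J+1)·Δ·N² = 82944/11
  k=0: +1/(0!·2!·1!·4!·3!·0!) = 1/288
  k=1: −1/(1!·1!·0!·3!·4!·1!) = -1/144
Σ = -1/288  ⇒  CG² = 82944/11·(-1/288)² = 1/11
CG = −√(1/11) = -0.301511

−√(1/11) ≈ -0.301511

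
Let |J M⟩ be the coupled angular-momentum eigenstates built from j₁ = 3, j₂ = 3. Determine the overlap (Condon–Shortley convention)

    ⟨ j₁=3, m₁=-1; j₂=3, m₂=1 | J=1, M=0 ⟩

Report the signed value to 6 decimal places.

√[3·5!1!1!/8! · 2!4!4!2!1!1!] = √(144/7)
  +(−1)^3/∏(3,2,1,1,0,0)! = -1/12  (running -1/12)
  +(−1)^4/∏(4,1,0,0,1,1)! = 1/24  (running -1/24)
⟨..|..⟩ = √(144/7)·(-1/24) = -0.188982

-0.188982  (= −√(1/28))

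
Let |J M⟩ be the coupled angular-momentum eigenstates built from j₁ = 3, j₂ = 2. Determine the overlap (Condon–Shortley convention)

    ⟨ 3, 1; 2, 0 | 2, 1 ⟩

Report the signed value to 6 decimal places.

j₁+j₂−J=3  J+j₁−j₂=3  J−j₁+j₂=1  j₁+j₂+J+1=8
(j₁±m₁, j₂±m₂, J±M) = (4,2,2,2,3,1)
P² = 36/7
sum k=1..2:
  [1] −1/4 = -1/4
  [2] +1/12 = 1/12
S = -1/6
C² = P²·S² = 1/7 ; C = -0.377964

-0.377964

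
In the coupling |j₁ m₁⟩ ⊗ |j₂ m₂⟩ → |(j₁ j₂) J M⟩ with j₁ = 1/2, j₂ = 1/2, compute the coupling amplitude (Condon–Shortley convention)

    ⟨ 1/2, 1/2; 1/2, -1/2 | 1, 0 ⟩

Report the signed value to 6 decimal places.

+0.707107  (= +√(1/2))

triangle: 0!×1!×1!/3! = 1/6
(j±m)!: 1!×0!×0!×1!×1!×1! = 1
prefactor² = (2J+1)×Δ×N² = 1/2
  k=0: +1/(0!×0!×0!×0!×1!×1!) = 1
Σ = 1  ⇒  CG² = 1/2×1² = 1/2
CG = +√(1/2) = +0.707107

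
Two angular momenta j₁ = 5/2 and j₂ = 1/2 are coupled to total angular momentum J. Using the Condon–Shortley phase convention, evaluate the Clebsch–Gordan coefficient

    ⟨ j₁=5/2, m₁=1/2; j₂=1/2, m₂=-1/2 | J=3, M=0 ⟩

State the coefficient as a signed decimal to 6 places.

√[7·0!5!1!/7! · 3!2!0!1!3!3!] = √(72)
  +(−1)^0/∏(0,0,2,0,3,1)! = 1/12  (running 1/12)
⟨..|..⟩ = √(72)·(1/12) = +0.707107

+0.707107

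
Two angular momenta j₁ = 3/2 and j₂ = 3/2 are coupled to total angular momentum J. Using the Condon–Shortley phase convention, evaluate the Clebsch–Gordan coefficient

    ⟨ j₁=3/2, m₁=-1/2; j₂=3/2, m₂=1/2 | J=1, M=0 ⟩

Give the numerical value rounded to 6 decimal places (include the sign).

−√(1/20) ≈ -0.223607

triangle: 2!×1!×1!/5! = 2/120
(j±m)!: 1!×2!×2!×1!×1!×1! = 4
prefactor² = (2J+1)×Δ×N² = 1/5
  k=1: −1/(1!×1!×1!×1!×0!×0!) = -1
  k=2: +1/(2!×0!×0!×0!×1!×1!) = 1/2
Σ = -1/2  ⇒  CG² = 1/5×(-1/2)² = 1/20
CG = −√(1/20) = -0.223607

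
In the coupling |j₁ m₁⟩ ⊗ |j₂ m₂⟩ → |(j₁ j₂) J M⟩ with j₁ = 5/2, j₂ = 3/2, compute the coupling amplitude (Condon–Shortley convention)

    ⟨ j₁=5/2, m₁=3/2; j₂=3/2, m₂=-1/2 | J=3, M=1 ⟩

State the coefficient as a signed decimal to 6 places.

+√(49/120) = +0.639010

triangle: 1!*4!*2!/8! = 48/40320
(j±m)!: 4!*1!*1!*2!*4!*2! = 2304
prefactor² = (2J+1)*Δ*N² = 96/5
  k=0: +1/(0!*1!*1!*1!*3!*1!) = 1/6
  k=1: −1/(1!*0!*0!*0!*4!*2!) = -1/48
Σ = 7/48  ⇒  CG² = 96/5*7/48² = 49/120
CG = +√(49/120) = +0.639010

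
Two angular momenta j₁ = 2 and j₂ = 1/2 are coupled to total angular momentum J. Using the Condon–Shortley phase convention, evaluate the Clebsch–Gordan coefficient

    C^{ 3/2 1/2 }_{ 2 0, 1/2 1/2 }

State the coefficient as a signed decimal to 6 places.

√[4·1!3!0!/5! · 2!2!1!0!2!1!] = √(8/5)
  +(−1)^1/∏(1,0,1,0,2,0)! = -1/2  (running -1/2)
⟨..|..⟩ = √(8/5)·(-1/2) = -0.632456

-0.632456  (= −√(2/5))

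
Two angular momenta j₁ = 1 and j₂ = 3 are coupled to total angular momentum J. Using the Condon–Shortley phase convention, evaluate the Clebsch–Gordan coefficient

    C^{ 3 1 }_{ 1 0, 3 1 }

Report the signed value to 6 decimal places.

√[7·1!1!5!/8! · 1!1!4!2!4!2!] = √(48)
  +(−1)^0/∏(0,1,1,4,0,1)! = 1/24  (running 1/24)
  +(−1)^1/∏(1,0,0,3,1,2)! = -1/12  (running -1/24)
⟨..|..⟩ = √(48)·(-1/24) = -0.288675

-0.288675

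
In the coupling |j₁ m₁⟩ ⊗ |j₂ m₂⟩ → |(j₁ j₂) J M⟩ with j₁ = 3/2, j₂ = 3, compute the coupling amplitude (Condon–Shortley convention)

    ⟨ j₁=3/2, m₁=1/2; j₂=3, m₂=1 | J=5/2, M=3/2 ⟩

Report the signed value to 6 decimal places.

j₁+j₂−J=2  J+j₁−j₂=1  J−j₁+j₂=4  j₁+j₂+J+1=8
(j₁±m₁, j₂±m₂, J±M) = (2,1,4,2,4,1)
P² = 576/35
sum k=0..1:
  [0] +1/48 = 1/48
  [1] −1/6 = -1/6
S = -7/48
C² = P²·S² = 7/20 ; C = -0.591608

-0.591608  (= −√(7/20))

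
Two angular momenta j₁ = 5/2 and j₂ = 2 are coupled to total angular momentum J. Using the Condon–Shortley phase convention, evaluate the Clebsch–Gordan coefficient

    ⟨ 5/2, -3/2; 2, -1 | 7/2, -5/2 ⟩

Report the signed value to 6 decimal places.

-0.125988  (= −√(1/63))

√[8·1!4!3!/9! · 1!4!1!3!1!6!] = √(2304/7)
  +(−1)^0/∏(0,1,4,1,0,2)! = 1/48  (running 1/48)
  +(−1)^1/∏(1,0,3,0,1,3)! = -1/36  (running -1/144)
⟨..|..⟩ = √(2304/7)·(-1/144) = -0.125988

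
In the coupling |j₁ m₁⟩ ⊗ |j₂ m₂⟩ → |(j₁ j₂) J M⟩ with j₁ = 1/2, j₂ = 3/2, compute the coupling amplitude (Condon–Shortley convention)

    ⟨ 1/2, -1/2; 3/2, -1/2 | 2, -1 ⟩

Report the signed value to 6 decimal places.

+√(3/4) = +0.866025

triangle: 0!·1!·3!/5! = 6/120
(j±m)!: 0!·1!·1!·2!·1!·3! = 12
prefactor² = (2J+1)·Δ·N² = 3
  k=0: +1/(0!·0!·1!·1!·0!·2!) = 1/2
Σ = 1/2  ⇒  CG² = 3·1/2² = 3/4
CG = +√(3/4) = +0.866025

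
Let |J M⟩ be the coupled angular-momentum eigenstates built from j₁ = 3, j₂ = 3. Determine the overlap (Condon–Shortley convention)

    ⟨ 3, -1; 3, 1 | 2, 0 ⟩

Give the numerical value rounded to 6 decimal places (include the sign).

−√(3/28) ≈ -0.327327

j₁+j₂−J=4  J+j₁−j₂=2  J−j₁+j₂=2  j₁+j₂+J+1=9
(j₁±m₁, j₂±m₂, J±M) = (2,4,4,2,2,2)
P² = 256/21
sum k=2..4:
  [2] +1/16 = 1/16
  [3] −1/6 = -1/6
  [4] +1/96 = 1/96
S = -3/32
C² = P²·S² = 3/28 ; C = -0.327327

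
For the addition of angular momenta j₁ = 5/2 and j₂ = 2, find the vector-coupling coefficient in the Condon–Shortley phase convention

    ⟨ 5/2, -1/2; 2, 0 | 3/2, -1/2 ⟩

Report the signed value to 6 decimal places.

triangle: 3!·2!·1!/7! = 12/5040
(j±m)!: 2!·3!·2!·2!·1!·2! = 96
prefactor² = (2J+1)·Δ·N² = 32/35
  k=1: −1/(1!·2!·2!·1!·0!·0!) = -1/4
  k=2: +1/(2!·1!·1!·0!·1!·1!) = 1/2
Σ = 1/4  ⇒  CG² = 32/35·1/4² = 2/35
CG = +√(2/35) = +0.239046

+0.239046  (= +√(2/35))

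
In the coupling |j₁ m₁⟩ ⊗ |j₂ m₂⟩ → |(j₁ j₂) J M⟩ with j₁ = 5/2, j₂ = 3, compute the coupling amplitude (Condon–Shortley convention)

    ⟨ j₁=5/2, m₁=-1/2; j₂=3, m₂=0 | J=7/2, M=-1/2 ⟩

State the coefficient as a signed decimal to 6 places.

-0.436436  (= −√(4/21))

triangle: 2!*3!*4!/10! = 288/3628800
(j±m)!: 2!*3!*3!*3!*3!*4! = 62208
prefactor² = (2J+1)*Δ*N² = 6912/175
  k=0: +1/(0!*2!*3!*3!*0!*1!) = 1/72
  k=1: −1/(1!*1!*2!*2!*1!*2!) = -1/8
  k=2: +1/(2!*0!*1!*1!*2!*3!) = 1/24
Σ = -5/72  ⇒  CG² = 6912/175*(-5/72)² = 4/21
CG = −√(4/21) = -0.436436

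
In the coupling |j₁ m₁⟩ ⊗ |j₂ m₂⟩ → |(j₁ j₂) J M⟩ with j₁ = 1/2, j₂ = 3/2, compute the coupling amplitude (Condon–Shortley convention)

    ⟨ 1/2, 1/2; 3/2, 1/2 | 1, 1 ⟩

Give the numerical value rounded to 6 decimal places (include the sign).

+√(1/4) = +0.500000

j₁+j₂−J=1  J+j₁−j₂=0  J−j₁+j₂=2  j₁+j₂+J+1=4
(j₁±m₁, j₂±m₂, J±M) = (1,0,2,1,2,0)
P² = 1
sum k=0..0:
  [0] +1/2 = 1/2
S = 1/2
C² = P²·S² = 1/4 ; C = +0.500000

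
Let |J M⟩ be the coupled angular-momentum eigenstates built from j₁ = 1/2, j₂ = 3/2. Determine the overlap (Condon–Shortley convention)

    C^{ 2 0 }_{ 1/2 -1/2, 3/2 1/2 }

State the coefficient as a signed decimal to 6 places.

+√(1/2) = +0.707107

triangle: 0!*1!*3!/5! = 6/120
(j±m)!: 0!*1!*2!*1!*2!*2! = 8
prefactor² = (2J+1)*Δ*N² = 2
  k=0: +1/(0!*0!*1!*2!*0!*1!) = 1/2
Σ = 1/2  ⇒  CG² = 2*1/2² = 1/2
CG = +√(1/2) = +0.707107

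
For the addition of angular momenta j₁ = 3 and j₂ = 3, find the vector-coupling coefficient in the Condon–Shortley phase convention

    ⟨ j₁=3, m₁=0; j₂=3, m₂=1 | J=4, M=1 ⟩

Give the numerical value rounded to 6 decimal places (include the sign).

−√(15/154) = -0.312094

j₁+j₂−J=2  J+j₁−j₂=4  J−j₁+j₂=4  j₁+j₂+J+1=11
(j₁±m₁, j₂±m₂, J±M) = (3,3,4,2,5,3)
P² = 124416/385
sum k=0..2:
  [0] +1/288 = 1/288
  [1] −1/24 = -1/24
  [2] +1/48 = 1/48
S = -5/288
C² = P²·S² = 15/154 ; C = -0.312094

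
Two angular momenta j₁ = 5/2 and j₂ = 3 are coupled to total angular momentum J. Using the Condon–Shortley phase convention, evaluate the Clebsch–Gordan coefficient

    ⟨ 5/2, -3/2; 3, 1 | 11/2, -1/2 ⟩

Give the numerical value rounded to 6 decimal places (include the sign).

j₁+j₂−J=0  J+j₁−j₂=5  J−j₁+j₂=6  j₁+j₂+J+1=12
(j₁±m₁, j₂±m₂, J±M) = (1,4,4,2,5,6)
P² = 16588800/77
sum k=0..0:
  [0] +1/1152 = 1/1152
S = 1/1152
C² = P²·S² = 25/154 ; C = +0.402911

+√(25/154) ≈ +0.402911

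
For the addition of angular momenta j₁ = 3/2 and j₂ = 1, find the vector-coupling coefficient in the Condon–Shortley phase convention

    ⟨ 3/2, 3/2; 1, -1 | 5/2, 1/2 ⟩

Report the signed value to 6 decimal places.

√[6·0!3!2!/6! · 3!0!0!2!3!2!] = √(72/5)
  +(−1)^0/∏(0,0,0,0,3,2)! = 1/12  (running 1/12)
⟨..|..⟩ = √(72/5)·(1/12) = +0.316228

+0.316228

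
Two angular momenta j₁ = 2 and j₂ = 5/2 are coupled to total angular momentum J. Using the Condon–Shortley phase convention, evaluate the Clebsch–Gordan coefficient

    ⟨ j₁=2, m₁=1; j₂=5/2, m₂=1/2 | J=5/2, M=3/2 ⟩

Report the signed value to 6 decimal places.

triangle: 2!*2!*3!/8! = 24/40320
(j±m)!: 3!*1!*3!*2!*4!*1! = 1728
prefactor² = (2J+1)*Δ*N² = 216/35
  k=0: +1/(0!*2!*1!*3!*1!*0!) = 1/12
  k=1: −1/(1!*1!*0!*2!*2!*1!) = -1/4
Σ = -1/6  ⇒  CG² = 216/35*(-1/6)² = 6/35
CG = −√(6/35) = -0.414039

−√(6/35) = -0.414039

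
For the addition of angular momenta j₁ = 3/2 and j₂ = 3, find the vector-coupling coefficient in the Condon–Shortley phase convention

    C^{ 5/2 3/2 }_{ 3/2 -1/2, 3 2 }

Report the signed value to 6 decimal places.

+0.267261  (= +√(1/14))

triangle: 2!*1!*4!/8! = 48/40320
(j±m)!: 1!*2!*5!*1!*4!*1! = 5760
prefactor² = (2J+1)*Δ*N² = 288/7
  k=1: −1/(1!*1!*1!*4!*0!*0!) = -1/24
  k=2: +1/(2!*0!*0!*3!*1!*1!) = 1/12
Σ = 1/24  ⇒  CG² = 288/7*1/24² = 1/14
CG = +√(1/14) = +0.267261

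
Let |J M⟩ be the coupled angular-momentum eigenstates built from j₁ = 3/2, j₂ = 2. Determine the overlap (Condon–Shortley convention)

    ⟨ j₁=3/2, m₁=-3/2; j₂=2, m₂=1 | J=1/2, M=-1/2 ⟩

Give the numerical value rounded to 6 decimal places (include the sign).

-0.316228  (= −√(1/10))

triangle: 3!·0!·1!/5! = 6/120
(j±m)!: 0!·3!·3!·1!·0!·1! = 36
prefactor² = (2J+1)·Δ·N² = 18/5
  k=3: −1/(3!·0!·0!·0!·0!·1!) = -1/6
Σ = -1/6  ⇒  CG² = 18/5·(-1/6)² = 1/10
CG = −√(1/10) = -0.316228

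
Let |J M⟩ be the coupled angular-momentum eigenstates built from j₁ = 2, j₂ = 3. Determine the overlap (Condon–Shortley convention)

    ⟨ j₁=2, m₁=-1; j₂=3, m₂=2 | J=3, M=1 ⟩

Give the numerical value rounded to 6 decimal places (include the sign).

√[7·2!2!4!/9! · 1!3!5!1!4!2!] = √(64)
  +(−1)^1/∏(1,1,2,4,0,0)! = -1/48  (running -1/48)
  +(−1)^2/∏(2,0,1,3,1,1)! = 1/12  (running 1/16)
⟨..|..⟩ = √(64)·(1/16) = +0.500000

+√(1/4) ≈ +0.500000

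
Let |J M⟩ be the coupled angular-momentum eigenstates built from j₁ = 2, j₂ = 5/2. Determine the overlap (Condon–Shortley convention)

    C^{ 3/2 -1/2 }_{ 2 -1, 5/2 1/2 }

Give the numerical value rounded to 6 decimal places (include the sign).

+0.487950

j₁+j₂−J=3  J+j₁−j₂=1  J−j₁+j₂=2  j₁+j₂+J+1=7
(j₁±m₁, j₂±m₂, J±M) = (1,3,3,2,1,2)
P² = 48/35
sum k=2..3:
  [2] +1/2 = 1/2
  [3] −1/12 = -1/12
S = 5/12
C² = P²·S² = 5/21 ; C = +0.487950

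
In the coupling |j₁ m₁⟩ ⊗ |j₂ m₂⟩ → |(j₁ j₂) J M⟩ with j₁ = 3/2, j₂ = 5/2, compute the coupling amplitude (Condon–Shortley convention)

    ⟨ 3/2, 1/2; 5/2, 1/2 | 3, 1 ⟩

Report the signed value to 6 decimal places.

j₁+j₂−J=1  J+j₁−j₂=2  J−j₁+j₂=4  j₁+j₂+J+1=8
(j₁±m₁, j₂±m₂, J±M) = (2,1,3,2,4,2)
P² = 48/5
sum k=0..1:
  [0] +1/6 = 1/6
  [1] −1/8 = -1/8
S = 1/24
C² = P²·S² = 1/60 ; C = +0.129099

+√(1/60) = +0.129099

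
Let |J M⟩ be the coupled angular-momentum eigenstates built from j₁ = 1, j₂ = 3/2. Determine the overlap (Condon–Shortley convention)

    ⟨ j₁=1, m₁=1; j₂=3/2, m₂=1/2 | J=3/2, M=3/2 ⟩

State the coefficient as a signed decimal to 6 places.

j₁+j₂−J=1  J+j₁−j₂=1  J−j₁+j₂=2  j₁+j₂+J+1=5
(j₁±m₁, j₂±m₂, J±M) = (2,0,2,1,3,0)
P² = 8/5
sum k=0..0:
  [0] +1/2 = 1/2
S = 1/2
C² = P²·S² = 2/5 ; C = +0.632456

+√(2/5) ≈ +0.632456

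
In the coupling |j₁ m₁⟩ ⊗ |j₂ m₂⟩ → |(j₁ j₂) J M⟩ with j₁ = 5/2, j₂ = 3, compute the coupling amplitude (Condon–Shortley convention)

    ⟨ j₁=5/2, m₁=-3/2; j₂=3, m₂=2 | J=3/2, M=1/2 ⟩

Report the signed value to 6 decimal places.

j₁+j₂−J=4  J+j₁−j₂=1  J−j₁+j₂=2  j₁+j₂+J+1=8
(j₁±m₁, j₂±m₂, J±M) = (1,4,5,1,2,1)
P² = 192/7
sum k=3..4:
  [3] −1/12 = -1/12
  [4] +1/24 = 1/24
S = -1/24
C² = P²·S² = 1/21 ; C = -0.218218

−√(1/21) = -0.218218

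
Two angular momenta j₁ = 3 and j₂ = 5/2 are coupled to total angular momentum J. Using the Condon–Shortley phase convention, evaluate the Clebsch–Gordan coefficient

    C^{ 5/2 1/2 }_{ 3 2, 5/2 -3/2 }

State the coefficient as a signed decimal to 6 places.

triangle: 3!×3!×2!/9! = 72/362880
(j±m)!: 5!×1!×1!×4!×3!×2! = 34560
prefactor² = (2J+1)×Δ×N² = 288/7
  k=0: +1/(0!×3!×1!×1!×2!×1!) = 1/12
  k=1: −1/(1!×2!×0!×0!×3!×2!) = -1/24
Σ = 1/24  ⇒  CG² = 288/7×1/24² = 1/14
CG = +√(1/14) = +0.267261

+0.267261  (= +√(1/14))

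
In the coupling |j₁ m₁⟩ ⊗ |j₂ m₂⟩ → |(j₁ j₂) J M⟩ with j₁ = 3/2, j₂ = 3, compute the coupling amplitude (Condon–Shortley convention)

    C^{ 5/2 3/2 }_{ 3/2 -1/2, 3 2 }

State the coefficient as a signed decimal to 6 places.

+0.267261

j₁+j₂−J=2  J+j₁−j₂=1  J−j₁+j₂=4  j₁+j₂+J+1=8
(j₁±m₁, j₂±m₂, J±M) = (1,2,5,1,4,1)
P² = 288/7
sum k=1..2:
  [1] −1/24 = -1/24
  [2] +1/12 = 1/12
S = 1/24
C² = P²·S² = 1/14 ; C = +0.267261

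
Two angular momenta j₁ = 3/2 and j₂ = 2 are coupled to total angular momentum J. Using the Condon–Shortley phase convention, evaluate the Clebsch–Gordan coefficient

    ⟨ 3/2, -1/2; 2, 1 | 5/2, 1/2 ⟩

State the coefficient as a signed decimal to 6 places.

−√(5/14) = -0.597614

triangle: 1!·2!·3!/7! = 12/5040
(j±m)!: 1!·2!·3!·1!·3!·2! = 144
prefactor² = (2J+1)·Δ·N² = 72/35
  k=0: +1/(0!·1!·2!·3!·0!·0!) = 1/12
  k=1: −1/(1!·0!·1!·2!·1!·1!) = -1/2
Σ = -5/12  ⇒  CG² = 72/35·(-5/12)² = 5/14
CG = −√(5/14) = -0.597614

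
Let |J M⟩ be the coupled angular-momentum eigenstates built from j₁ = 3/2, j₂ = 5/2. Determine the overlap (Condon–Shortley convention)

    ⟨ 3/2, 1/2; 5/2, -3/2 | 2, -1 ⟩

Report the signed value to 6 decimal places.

√[5·2!1!3!/7! · 2!1!1!4!1!3!] = √(24/7)
  +(−1)^0/∏(0,2,1,1,0,2)! = 1/4  (running 1/4)
  +(−1)^1/∏(1,1,0,0,1,3)! = -1/6  (running 1/12)
⟨..|..⟩ = √(24/7)·(1/12) = +0.154303

+0.154303  (= +√(1/42))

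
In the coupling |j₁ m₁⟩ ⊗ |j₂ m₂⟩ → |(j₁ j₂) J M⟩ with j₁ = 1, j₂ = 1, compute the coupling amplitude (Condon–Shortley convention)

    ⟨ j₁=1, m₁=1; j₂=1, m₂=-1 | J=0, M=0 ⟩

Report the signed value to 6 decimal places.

+0.577350  (= +√(1/3))

triangle: 2!·0!·0!/3! = 2/6
(j±m)!: 2!·0!·0!·2!·0!·0! = 4
prefactor² = (2J+1)·Δ·N² = 4/3
  k=0: +1/(0!·2!·0!·0!·0!·0!) = 1/2
Σ = 1/2  ⇒  CG² = 4/3·1/2² = 1/3
CG = +√(1/3) = +0.577350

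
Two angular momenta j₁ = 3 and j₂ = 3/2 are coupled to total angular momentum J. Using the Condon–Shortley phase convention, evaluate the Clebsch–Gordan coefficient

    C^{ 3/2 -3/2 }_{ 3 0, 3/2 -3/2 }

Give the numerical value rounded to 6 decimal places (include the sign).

+0.169031  (= +√(1/35))

j₁+j₂−J=3  J+j₁−j₂=3  J−j₁+j₂=0  j₁+j₂+J+1=7
(j₁±m₁, j₂±m₂, J±M) = (3,3,0,3,0,3)
P² = 1296/35
sum k=0..0:
  [0] +1/36 = 1/36
S = 1/36
C² = P²·S² = 1/35 ; C = +0.169031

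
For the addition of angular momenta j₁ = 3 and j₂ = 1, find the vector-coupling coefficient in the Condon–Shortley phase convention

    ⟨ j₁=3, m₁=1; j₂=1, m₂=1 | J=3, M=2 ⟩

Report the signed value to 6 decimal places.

−√(5/12) = -0.645497

j₁+j₂−J=1  J+j₁−j₂=5  J−j₁+j₂=1  j₁+j₂+J+1=8
(j₁±m₁, j₂±m₂, J±M) = (4,2,2,0,5,1)
P² = 240
sum k=1..1:
  [1] −1/24 = -1/24
S = -1/24
C² = P²·S² = 5/12 ; C = -0.645497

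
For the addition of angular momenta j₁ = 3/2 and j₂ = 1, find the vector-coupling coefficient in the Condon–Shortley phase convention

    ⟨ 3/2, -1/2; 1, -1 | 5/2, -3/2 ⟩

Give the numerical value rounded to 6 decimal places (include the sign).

+0.774597

√[6·0!3!2!/6! · 1!2!0!2!1!4!] = √(48/5)
  +(−1)^0/∏(0,0,2,0,1,2)! = 1/4  (running 1/4)
⟨..|..⟩ = √(48/5)·(1/4) = +0.774597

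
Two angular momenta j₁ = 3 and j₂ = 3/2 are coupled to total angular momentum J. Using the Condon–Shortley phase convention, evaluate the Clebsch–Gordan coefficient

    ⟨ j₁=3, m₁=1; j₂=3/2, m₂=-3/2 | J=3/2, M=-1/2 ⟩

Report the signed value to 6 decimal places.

j₁+j₂−J=3  J+j₁−j₂=3  J−j₁+j₂=0  j₁+j₂+J+1=7
(j₁±m₁, j₂±m₂, J±M) = (4,2,0,3,1,2)
P² = 576/35
sum k=0..0:
  [0] +1/12 = 1/12
S = 1/12
C² = P²·S² = 4/35 ; C = +0.338062

+√(4/35) = +0.338062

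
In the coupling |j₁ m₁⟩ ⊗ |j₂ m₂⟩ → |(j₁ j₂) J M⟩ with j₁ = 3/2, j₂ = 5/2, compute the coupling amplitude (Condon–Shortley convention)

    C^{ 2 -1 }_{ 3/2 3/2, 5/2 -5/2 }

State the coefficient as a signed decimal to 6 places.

j₁+j₂−J=2  J+j₁−j₂=1  J−j₁+j₂=3  j₁+j₂+J+1=7
(j₁±m₁, j₂±m₂, J±M) = (3,0,0,5,1,3)
P² = 360/7
sum k=0..0:
  [0] +1/12 = 1/12
S = 1/12
C² = P²·S² = 5/14 ; C = +0.597614

+0.597614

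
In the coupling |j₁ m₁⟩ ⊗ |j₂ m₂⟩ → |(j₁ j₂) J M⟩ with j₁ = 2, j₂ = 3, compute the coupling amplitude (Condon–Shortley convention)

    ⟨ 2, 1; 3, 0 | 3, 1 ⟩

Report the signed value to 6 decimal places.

j₁+j₂−J=2  J+j₁−j₂=2  J−j₁+j₂=4  j₁+j₂+J+1=9
(j₁±m₁, j₂±m₂, J±M) = (3,1,3,3,4,2)
P² = 96/5
sum k=0..1:
  [0] +1/12 = 1/12
  [1] −1/8 = -1/8
S = -1/24
C² = P²·S² = 1/30 ; C = -0.182574

−√(1/30) ≈ -0.182574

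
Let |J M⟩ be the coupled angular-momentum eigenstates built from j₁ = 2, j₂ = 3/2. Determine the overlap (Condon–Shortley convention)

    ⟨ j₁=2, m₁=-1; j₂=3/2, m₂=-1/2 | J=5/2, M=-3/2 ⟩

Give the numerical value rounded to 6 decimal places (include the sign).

−√(1/35) ≈ -0.169031

triangle: 1!×3!×2!/7! = 12/5040
(j±m)!: 1!×3!×1!×2!×1!×4! = 288
prefactor² = (2J+1)×Δ×N² = 144/35
  k=0: +1/(0!×1!×3!×1!×0!×1!) = 1/6
  k=1: −1/(1!×0!×2!×0!×1!×2!) = -1/4
Σ = -1/12  ⇒  CG² = 144/35×(-1/12)² = 1/35
CG = −√(1/35) = -0.169031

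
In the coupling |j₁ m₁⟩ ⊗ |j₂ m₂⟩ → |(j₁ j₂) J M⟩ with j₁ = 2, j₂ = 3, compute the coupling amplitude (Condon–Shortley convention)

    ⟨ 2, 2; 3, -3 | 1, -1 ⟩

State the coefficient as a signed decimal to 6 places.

+√(3/7) ≈ +0.654654

√[3·4!0!2!/7! · 4!0!0!6!0!2!] = √(6912/7)
  +(−1)^0/∏(0,4,0,0,0,2)! = 1/48  (running 1/48)
⟨..|..⟩ = √(6912/7)·(1/48) = +0.654654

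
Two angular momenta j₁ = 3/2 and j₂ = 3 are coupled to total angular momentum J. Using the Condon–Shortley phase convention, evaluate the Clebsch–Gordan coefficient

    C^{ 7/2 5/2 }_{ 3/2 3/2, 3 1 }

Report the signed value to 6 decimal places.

triangle: 1!*2!*5!/9! = 240/362880
(j±m)!: 3!*0!*4!*2!*6!*1! = 207360
prefactor² = (2J+1)*Δ*N² = 7680/7
  k=0: +1/(0!*1!*0!*4!*2!*1!) = 1/48
Σ = 1/48  ⇒  CG² = 7680/7*1/48² = 10/21
CG = +√(10/21) = +0.690066

+0.690066  (= +√(10/21))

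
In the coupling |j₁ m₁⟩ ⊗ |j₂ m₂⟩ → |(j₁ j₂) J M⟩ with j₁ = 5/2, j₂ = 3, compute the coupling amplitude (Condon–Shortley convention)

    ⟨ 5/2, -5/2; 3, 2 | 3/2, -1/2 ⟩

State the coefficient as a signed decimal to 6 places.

+√(5/21) ≈ +0.487950

√[4·4!1!2!/8! · 0!5!5!1!1!2!] = √(960/7)
  +(−1)^4/∏(4,0,1,1,0,1)! = 1/24  (running 1/24)
⟨..|..⟩ = √(960/7)·(1/24) = +0.487950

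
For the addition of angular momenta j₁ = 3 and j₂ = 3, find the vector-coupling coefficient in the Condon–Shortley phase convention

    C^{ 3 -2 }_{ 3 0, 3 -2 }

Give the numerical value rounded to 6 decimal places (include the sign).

-0.408248

j₁+j₂−J=3  J+j₁−j₂=3  J−j₁+j₂=3  j₁+j₂+J+1=10
(j₁±m₁, j₂±m₂, J±M) = (3,3,1,5,1,5)
P² = 216
sum k=0..1:
  [0] +1/72 = 1/72
  [1] −1/24 = -1/24
S = -1/36
C² = P²·S² = 1/6 ; C = -0.408248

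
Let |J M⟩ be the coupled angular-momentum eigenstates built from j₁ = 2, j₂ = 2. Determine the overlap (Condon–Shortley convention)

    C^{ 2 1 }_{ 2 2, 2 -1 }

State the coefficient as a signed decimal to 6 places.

j₁+j₂−J=2  J+j₁−j₂=2  J−j₁+j₂=2  j₁+j₂+J+1=7
(j₁±m₁, j₂±m₂, J±M) = (4,0,1,3,3,1)
P² = 48/7
sum k=0..0:
  [0] +1/4 = 1/4
S = 1/4
C² = P²·S² = 3/7 ; C = +0.654654

+√(3/7) = +0.654654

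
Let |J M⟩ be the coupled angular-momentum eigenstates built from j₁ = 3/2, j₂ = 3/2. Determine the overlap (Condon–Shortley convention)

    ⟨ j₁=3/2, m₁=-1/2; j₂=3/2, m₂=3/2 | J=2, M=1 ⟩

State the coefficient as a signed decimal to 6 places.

-0.707107

j₁+j₂−J=1  J+j₁−j₂=2  J−j₁+j₂=2  j₁+j₂+J+1=6
(j₁±m₁, j₂±m₂, J±M) = (1,2,3,0,3,1)
P² = 2
sum k=1..1:
  [1] −1/2 = -1/2
S = -1/2
C² = P²·S² = 1/2 ; C = -0.707107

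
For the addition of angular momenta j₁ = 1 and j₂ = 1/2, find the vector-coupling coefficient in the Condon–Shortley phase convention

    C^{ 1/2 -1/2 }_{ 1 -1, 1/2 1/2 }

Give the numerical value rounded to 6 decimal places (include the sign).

-0.816497

j₁+j₂−J=1  J+j₁−j₂=1  J−j₁+j₂=0  j₁+j₂+J+1=3
(j₁±m₁, j₂±m₂, J±M) = (0,2,1,0,0,1)
P² = 2/3
sum k=1..1:
  [1] −1/1 = -1
S = -1
C² = P²·S² = 2/3 ; C = -0.816497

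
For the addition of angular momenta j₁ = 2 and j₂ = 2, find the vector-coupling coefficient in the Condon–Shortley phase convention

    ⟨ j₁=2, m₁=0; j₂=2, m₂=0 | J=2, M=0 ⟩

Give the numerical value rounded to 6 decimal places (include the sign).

j₁+j₂−J=2  J+j₁−j₂=2  J−j₁+j₂=2  j₁+j₂+J+1=7
(j₁±m₁, j₂±m₂, J±M) = (2,2,2,2,2,2)
P² = 32/63
sum k=0..2:
  [0] +1/8 = 1/8
  [1] −1/1 = -1
  [2] +1/8 = 1/8
S = -3/4
C² = P²·S² = 2/7 ; C = -0.534522

−√(2/7) ≈ -0.534522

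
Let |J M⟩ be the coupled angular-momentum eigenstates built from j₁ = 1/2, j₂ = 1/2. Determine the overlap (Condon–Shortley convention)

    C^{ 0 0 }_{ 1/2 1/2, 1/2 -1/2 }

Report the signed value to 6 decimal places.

triangle: 1!·0!·0!/2! = 1/2
(j±m)!: 1!·0!·0!·1!·0!·0! = 1
prefactor² = (2J+1)·Δ·N² = 1/2
  k=0: +1/(0!·1!·0!·0!·0!·0!) = 1
Σ = 1  ⇒  CG² = 1/2·1² = 1/2
CG = +√(1/2) = +0.707107

+√(1/2) ≈ +0.707107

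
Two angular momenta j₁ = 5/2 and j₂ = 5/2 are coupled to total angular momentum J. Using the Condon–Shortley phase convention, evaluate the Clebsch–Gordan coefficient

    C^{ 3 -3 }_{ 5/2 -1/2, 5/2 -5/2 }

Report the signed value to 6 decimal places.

+0.527046  (= +√(5/18))

triangle: 2!*3!*3!/9! = 72/362880
(j±m)!: 2!*3!*0!*5!*0!*6! = 1036800
prefactor² = (2J+1)*Δ*N² = 1440
  k=0: +1/(0!*2!*3!*0!*0!*3!) = 1/72
Σ = 1/72  ⇒  CG² = 1440*1/72² = 5/18
CG = +√(5/18) = +0.527046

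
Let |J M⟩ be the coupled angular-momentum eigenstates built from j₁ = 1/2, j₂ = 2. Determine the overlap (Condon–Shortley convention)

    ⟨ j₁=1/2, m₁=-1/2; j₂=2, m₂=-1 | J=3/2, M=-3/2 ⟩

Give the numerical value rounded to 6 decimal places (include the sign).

triangle: 1!*0!*3!/5! = 6/120
(j±m)!: 0!*1!*1!*3!*0!*3! = 36
prefactor² = (2J+1)*Δ*N² = 36/5
  k=1: −1/(1!*0!*0!*0!*0!*3!) = -1/6
Σ = -1/6  ⇒  CG² = 36/5*(-1/6)² = 1/5
CG = −√(1/5) = -0.447214

−√(1/5) = -0.447214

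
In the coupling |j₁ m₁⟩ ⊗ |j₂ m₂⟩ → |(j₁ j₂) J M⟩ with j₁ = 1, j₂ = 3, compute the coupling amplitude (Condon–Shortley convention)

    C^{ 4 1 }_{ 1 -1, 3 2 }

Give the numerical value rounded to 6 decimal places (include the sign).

triangle: 0!×2!×6!/9! = 1440/362880
(j±m)!: 0!×2!×5!×1!×5!×3! = 172800
prefactor² = (2J+1)×Δ×N² = 43200/7
  k=0: +1/(0!×0!×2!×5!×0!×1!) = 1/240
Σ = 1/240  ⇒  CG² = 43200/7×1/240² = 3/28
CG = +√(3/28) = +0.327327

+√(3/28) ≈ +0.327327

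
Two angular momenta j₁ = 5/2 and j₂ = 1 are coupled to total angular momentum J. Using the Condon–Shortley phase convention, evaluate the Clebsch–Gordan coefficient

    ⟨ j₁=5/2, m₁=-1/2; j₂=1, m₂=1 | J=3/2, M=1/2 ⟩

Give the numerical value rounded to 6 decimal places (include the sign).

√[4·2!3!0!/6! · 2!3!2!0!2!1!] = √(16/5)
  +(−1)^2/∏(2,0,1,0,2,0)! = 1/4  (running 1/4)
⟨..|..⟩ = √(16/5)·(1/4) = +0.447214

+0.447214  (= +√(1/5))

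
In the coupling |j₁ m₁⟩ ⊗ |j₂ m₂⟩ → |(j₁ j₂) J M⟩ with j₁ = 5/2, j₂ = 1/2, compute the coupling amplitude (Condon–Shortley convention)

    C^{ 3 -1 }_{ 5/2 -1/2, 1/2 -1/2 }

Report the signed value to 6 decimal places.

+√(2/3) ≈ +0.816497

triangle: 0!·5!·1!/7! = 120/5040
(j±m)!: 2!·3!·0!·1!·2!·4! = 576
prefactor² = (2J+1)·Δ·N² = 96
  k=0: +1/(0!·0!·3!·0!·2!·1!) = 1/12
Σ = 1/12  ⇒  CG² = 96·1/12² = 2/3
CG = +√(2/3) = +0.816497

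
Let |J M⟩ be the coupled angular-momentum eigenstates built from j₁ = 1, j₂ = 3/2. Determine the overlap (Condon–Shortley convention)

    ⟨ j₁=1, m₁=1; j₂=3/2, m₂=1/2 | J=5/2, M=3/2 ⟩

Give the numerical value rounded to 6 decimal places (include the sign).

+0.774597

√[6·0!2!3!/6! · 2!0!2!1!4!1!] = √(48/5)
  +(−1)^0/∏(0,0,0,2,2,1)! = 1/4  (running 1/4)
⟨..|..⟩ = √(48/5)·(1/4) = +0.774597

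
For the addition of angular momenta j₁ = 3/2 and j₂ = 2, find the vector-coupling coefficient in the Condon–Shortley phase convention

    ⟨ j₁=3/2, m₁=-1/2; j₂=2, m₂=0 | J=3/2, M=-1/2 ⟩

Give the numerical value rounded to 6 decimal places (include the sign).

-0.447214  (= −√(1/5))

triangle: 2!·1!·2!/6! = 4/720
(j±m)!: 1!·2!·2!·2!·1!·2! = 16
prefactor² = (2J+1)·Δ·N² = 16/45
  k=1: −1/(1!·1!·1!·1!·0!·1!) = -1
  k=2: +1/(2!·0!·0!·0!·1!·2!) = 1/4
Σ = -3/4  ⇒  CG² = 16/45·(-3/4)² = 1/5
CG = −√(1/5) = -0.447214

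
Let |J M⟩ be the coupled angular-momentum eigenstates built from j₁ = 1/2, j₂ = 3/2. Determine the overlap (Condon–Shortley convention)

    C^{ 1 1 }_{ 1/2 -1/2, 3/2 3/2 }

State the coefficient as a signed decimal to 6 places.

-0.866025  (= −√(3/4))

triangle: 1!·0!·2!/4! = 2/24
(j±m)!: 0!·1!·3!·0!·2!·0! = 12
prefactor² = (2J+1)·Δ·N² = 3
  k=1: −1/(1!·0!·0!·2!·0!·0!) = -1/2
Σ = -1/2  ⇒  CG² = 3·(-1/2)² = 3/4
CG = −√(3/4) = -0.866025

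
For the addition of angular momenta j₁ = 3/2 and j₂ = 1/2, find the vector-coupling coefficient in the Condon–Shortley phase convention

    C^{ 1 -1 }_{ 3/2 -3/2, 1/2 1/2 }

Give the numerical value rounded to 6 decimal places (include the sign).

-0.866025  (= −√(3/4))

√[3·1!2!0!/4! · 0!3!1!0!0!2!] = √(3)
  +(−1)^1/∏(1,0,2,0,0,0)! = -1/2  (running -1/2)
⟨..|..⟩ = √(3)·(-1/2) = -0.866025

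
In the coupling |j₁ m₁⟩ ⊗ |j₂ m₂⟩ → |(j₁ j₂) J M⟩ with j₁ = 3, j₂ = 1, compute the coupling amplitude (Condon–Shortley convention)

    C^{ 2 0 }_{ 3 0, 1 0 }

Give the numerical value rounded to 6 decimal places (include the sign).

-0.654654  (= −√(3/7))

j₁+j₂−J=2  J+j₁−j₂=4  J−j₁+j₂=0  j₁+j₂+J+1=7
(j₁±m₁, j₂±m₂, J±M) = (3,3,1,1,2,2)
P² = 48/7
sum k=1..1:
  [1] −1/4 = -1/4
S = -1/4
C² = P²·S² = 3/7 ; C = -0.654654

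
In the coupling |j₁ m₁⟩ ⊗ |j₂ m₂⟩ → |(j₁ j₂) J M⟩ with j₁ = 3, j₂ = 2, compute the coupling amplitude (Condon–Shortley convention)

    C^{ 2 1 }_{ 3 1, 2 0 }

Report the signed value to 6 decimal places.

-0.377964

√[5·3!3!1!/8! · 4!2!2!2!3!1!] = √(36/7)
  +(−1)^1/∏(1,2,1,1,2,0)! = -1/4  (running -1/4)
  +(−1)^2/∏(2,1,0,0,3,1)! = 1/12  (running -1/6)
⟨..|..⟩ = √(36/7)·(-1/6) = -0.377964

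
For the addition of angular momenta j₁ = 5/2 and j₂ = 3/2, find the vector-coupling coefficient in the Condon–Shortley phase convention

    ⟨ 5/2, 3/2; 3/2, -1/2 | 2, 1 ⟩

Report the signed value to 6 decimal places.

j₁+j₂−J=2  J+j₁−j₂=3  J−j₁+j₂=1  j₁+j₂+J+1=7
(j₁±m₁, j₂±m₂, J±M) = (4,1,1,2,3,1)
P² = 24/7
sum k=0..1:
  [0] +1/4 = 1/4
  [1] −1/6 = -1/6
S = 1/12
C² = P²·S² = 1/42 ; C = +0.154303

+0.154303  (= +√(1/42))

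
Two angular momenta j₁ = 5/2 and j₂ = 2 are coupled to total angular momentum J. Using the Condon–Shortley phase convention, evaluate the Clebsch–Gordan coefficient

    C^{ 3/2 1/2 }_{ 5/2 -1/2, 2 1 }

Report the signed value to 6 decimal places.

√[4·3!2!1!/7! · 2!3!3!1!2!1!] = √(48/35)
  +(−1)^2/∏(2,1,1,1,1,0)! = 1/2  (running 1/2)
  +(−1)^3/∏(3,0,0,0,2,1)! = -1/12  (running 5/12)
⟨..|..⟩ = √(48/35)·(5/12) = +0.487950

+0.487950  (= +√(5/21))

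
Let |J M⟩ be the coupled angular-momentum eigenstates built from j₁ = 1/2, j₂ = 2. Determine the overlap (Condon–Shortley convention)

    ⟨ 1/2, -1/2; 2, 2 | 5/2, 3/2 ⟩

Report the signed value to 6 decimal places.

+√(1/5) ≈ +0.447214

j₁+j₂−J=0  J+j₁−j₂=1  J−j₁+j₂=4  j₁+j₂+J+1=6
(j₁±m₁, j₂±m₂, J±M) = (0,1,4,0,4,1)
P² = 576/5
sum k=0..0:
  [0] +1/24 = 1/24
S = 1/24
C² = P²·S² = 1/5 ; C = +0.447214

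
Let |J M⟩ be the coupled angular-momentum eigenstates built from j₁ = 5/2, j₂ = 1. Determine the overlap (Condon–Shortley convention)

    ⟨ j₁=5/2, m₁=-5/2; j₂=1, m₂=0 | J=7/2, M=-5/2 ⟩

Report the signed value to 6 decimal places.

j₁+j₂−J=0  J+j₁−j₂=5  J−j₁+j₂=2  j₁+j₂+J+1=8
(j₁±m₁, j₂±m₂, J±M) = (0,5,1,1,1,6)
P² = 28800/7
sum k=0..0:
  [0] +1/120 = 1/120
S = 1/120
C² = P²·S² = 2/7 ; C = +0.534522

+0.534522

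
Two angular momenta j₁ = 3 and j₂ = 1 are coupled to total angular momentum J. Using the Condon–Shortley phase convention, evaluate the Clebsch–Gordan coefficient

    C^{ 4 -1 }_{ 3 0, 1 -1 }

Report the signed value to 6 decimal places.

+√(5/14) ≈ +0.597614

triangle: 0!·6!·2!/9! = 1440/362880
(j±m)!: 3!·3!·0!·2!·3!·5! = 51840
prefactor² = (2J+1)·Δ·N² = 12960/7
  k=0: +1/(0!·0!·3!·0!·3!·2!) = 1/72
Σ = 1/72  ⇒  CG² = 12960/7·1/72² = 5/14
CG = +√(5/14) = +0.597614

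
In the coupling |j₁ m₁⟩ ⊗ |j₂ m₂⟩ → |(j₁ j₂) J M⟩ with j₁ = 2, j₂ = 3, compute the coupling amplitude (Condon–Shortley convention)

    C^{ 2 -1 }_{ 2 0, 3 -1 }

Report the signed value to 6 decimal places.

√[5·3!1!3!/8! · 2!2!2!4!1!3!] = √(36/7)
  +(−1)^1/∏(1,2,1,1,0,2)! = -1/4  (running -1/4)
  +(−1)^2/∏(2,1,0,0,1,3)! = 1/12  (running -1/6)
⟨..|..⟩ = √(36/7)·(-1/6) = -0.377964

-0.377964  (= −√(1/7))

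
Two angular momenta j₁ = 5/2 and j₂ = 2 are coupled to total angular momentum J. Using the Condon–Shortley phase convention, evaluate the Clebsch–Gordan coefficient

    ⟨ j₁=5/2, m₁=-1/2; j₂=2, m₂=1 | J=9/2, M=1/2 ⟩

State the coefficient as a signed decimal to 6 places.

+0.563436  (= +√(20/63))

triangle: 0!·5!·4!/10! = 2880/3628800
(j±m)!: 2!·3!·3!·1!·5!·4! = 207360
prefactor² = (2J+1)·Δ·N² = 11520/7
  k=0: +1/(0!·0!·3!·3!·2!·1!) = 1/72
Σ = 1/72  ⇒  CG² = 11520/7·1/72² = 20/63
CG = +√(20/63) = +0.563436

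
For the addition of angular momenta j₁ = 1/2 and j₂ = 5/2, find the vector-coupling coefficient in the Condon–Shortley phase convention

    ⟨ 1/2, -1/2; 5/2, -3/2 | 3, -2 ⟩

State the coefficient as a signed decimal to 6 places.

√[7·0!1!5!/7! · 0!1!1!4!1!5!] = √(480)
  +(−1)^0/∏(0,0,1,1,0,4)! = 1/24  (running 1/24)
⟨..|..⟩ = √(480)·(1/24) = +0.912871

+0.912871  (= +√(5/6))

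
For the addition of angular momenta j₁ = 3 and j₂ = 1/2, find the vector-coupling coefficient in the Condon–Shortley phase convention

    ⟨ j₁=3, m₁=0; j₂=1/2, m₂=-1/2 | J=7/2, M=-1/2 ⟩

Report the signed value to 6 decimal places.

j₁+j₂−J=0  J+j₁−j₂=6  J−j₁+j₂=1  j₁+j₂+J+1=8
(j₁±m₁, j₂±m₂, J±M) = (3,3,0,1,3,4)
P² = 5184/7
sum k=0..0:
  [0] +1/36 = 1/36
S = 1/36
C² = P²·S² = 4/7 ; C = +0.755929

+0.755929  (= +√(4/7))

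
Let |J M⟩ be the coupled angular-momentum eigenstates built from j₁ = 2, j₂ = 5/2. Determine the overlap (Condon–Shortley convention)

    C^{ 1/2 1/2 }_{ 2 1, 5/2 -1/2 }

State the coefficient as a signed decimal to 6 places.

-0.365148

triangle: 4!*0!*1!/6! = 24/720
(j±m)!: 3!*1!*2!*3!*1!*0! = 72
prefactor² = (2J+1)*Δ*N² = 24/5
  k=1: −1/(1!*3!*0!*1!*0!*0!) = -1/6
Σ = -1/6  ⇒  CG² = 24/5*(-1/6)² = 2/15
CG = −√(2/15) = -0.365148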